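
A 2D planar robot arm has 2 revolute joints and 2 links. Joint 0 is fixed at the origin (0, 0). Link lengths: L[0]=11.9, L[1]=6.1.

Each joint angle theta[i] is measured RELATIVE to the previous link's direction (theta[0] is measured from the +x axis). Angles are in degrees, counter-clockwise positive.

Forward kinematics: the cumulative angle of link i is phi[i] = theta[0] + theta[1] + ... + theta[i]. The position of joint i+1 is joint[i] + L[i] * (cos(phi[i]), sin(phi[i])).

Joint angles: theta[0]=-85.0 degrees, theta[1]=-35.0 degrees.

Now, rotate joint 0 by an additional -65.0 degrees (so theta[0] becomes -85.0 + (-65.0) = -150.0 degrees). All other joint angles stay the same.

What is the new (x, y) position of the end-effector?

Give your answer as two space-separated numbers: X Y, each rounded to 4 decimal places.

Answer: -16.3825 -5.4183

Derivation:
joint[0] = (0.0000, 0.0000)  (base)
link 0: phi[0] = -150 = -150 deg
  cos(-150 deg) = -0.8660, sin(-150 deg) = -0.5000
  joint[1] = (0.0000, 0.0000) + 11.9 * (-0.8660, -0.5000) = (0.0000 + -10.3057, 0.0000 + -5.9500) = (-10.3057, -5.9500)
link 1: phi[1] = -150 + -35 = -185 deg
  cos(-185 deg) = -0.9962, sin(-185 deg) = 0.0872
  joint[2] = (-10.3057, -5.9500) + 6.1 * (-0.9962, 0.0872) = (-10.3057 + -6.0768, -5.9500 + 0.5317) = (-16.3825, -5.4183)
End effector: (-16.3825, -5.4183)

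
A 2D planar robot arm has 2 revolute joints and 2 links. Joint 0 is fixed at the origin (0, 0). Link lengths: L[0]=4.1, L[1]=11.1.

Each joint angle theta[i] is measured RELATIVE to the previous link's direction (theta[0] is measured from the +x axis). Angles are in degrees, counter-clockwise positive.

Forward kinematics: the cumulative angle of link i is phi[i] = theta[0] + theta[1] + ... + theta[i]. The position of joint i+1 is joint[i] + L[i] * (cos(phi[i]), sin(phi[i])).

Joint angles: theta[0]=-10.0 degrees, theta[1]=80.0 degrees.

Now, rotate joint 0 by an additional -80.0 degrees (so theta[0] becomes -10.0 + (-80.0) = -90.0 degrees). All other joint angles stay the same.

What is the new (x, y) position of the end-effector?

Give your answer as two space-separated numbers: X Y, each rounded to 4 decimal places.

joint[0] = (0.0000, 0.0000)  (base)
link 0: phi[0] = -90 = -90 deg
  cos(-90 deg) = 0.0000, sin(-90 deg) = -1.0000
  joint[1] = (0.0000, 0.0000) + 4.1 * (0.0000, -1.0000) = (0.0000 + 0.0000, 0.0000 + -4.1000) = (0.0000, -4.1000)
link 1: phi[1] = -90 + 80 = -10 deg
  cos(-10 deg) = 0.9848, sin(-10 deg) = -0.1736
  joint[2] = (0.0000, -4.1000) + 11.1 * (0.9848, -0.1736) = (0.0000 + 10.9314, -4.1000 + -1.9275) = (10.9314, -6.0275)
End effector: (10.9314, -6.0275)

Answer: 10.9314 -6.0275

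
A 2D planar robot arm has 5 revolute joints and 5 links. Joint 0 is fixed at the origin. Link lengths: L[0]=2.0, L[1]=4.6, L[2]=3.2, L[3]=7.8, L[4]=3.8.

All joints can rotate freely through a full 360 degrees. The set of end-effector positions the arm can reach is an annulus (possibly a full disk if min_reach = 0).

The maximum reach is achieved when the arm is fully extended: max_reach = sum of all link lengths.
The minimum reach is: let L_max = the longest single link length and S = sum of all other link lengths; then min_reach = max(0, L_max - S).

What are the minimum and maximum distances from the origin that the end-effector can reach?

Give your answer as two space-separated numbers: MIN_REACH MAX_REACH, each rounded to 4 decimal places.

Link lengths: [2.0, 4.6, 3.2, 7.8, 3.8]
max_reach = 2 + 4.6 + 3.2 + 7.8 + 3.8 = 21.4
L_max = max([2.0, 4.6, 3.2, 7.8, 3.8]) = 7.8
S (sum of others) = 21.4 - 7.8 = 13.6
min_reach = max(0, 7.8 - 13.6) = max(0, -5.8) = 0

Answer: 0.0000 21.4000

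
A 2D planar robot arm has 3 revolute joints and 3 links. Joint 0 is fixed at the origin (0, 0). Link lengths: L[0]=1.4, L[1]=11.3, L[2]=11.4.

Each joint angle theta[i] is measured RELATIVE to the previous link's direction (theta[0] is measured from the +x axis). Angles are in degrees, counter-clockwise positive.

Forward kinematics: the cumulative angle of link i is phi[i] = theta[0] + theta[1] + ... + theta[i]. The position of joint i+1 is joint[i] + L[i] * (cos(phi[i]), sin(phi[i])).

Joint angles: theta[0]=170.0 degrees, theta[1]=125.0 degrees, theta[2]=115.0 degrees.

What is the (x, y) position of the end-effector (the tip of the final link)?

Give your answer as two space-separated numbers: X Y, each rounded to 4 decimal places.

joint[0] = (0.0000, 0.0000)  (base)
link 0: phi[0] = 170 = 170 deg
  cos(170 deg) = -0.9848, sin(170 deg) = 0.1736
  joint[1] = (0.0000, 0.0000) + 1.4 * (-0.9848, 0.1736) = (0.0000 + -1.3787, 0.0000 + 0.2431) = (-1.3787, 0.2431)
link 1: phi[1] = 170 + 125 = 295 deg
  cos(295 deg) = 0.4226, sin(295 deg) = -0.9063
  joint[2] = (-1.3787, 0.2431) + 11.3 * (0.4226, -0.9063) = (-1.3787 + 4.7756, 0.2431 + -10.2413) = (3.3969, -9.9982)
link 2: phi[2] = 170 + 125 + 115 = 410 deg
  cos(410 deg) = 0.6428, sin(410 deg) = 0.7660
  joint[3] = (3.3969, -9.9982) + 11.4 * (0.6428, 0.7660) = (3.3969 + 7.3278, -9.9982 + 8.7329) = (10.7246, -1.2653)
End effector: (10.7246, -1.2653)

Answer: 10.7246 -1.2653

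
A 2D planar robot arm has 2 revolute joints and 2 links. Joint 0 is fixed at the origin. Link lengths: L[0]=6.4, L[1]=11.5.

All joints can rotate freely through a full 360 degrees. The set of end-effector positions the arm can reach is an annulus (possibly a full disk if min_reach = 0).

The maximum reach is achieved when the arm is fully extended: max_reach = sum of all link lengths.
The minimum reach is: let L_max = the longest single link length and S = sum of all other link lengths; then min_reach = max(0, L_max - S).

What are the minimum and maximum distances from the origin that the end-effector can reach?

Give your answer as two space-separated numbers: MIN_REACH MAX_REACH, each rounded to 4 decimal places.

Answer: 5.1000 17.9000

Derivation:
Link lengths: [6.4, 11.5]
max_reach = 6.4 + 11.5 = 17.9
L_max = max([6.4, 11.5]) = 11.5
S (sum of others) = 17.9 - 11.5 = 6.4
min_reach = max(0, 11.5 - 6.4) = max(0, 5.1) = 5.1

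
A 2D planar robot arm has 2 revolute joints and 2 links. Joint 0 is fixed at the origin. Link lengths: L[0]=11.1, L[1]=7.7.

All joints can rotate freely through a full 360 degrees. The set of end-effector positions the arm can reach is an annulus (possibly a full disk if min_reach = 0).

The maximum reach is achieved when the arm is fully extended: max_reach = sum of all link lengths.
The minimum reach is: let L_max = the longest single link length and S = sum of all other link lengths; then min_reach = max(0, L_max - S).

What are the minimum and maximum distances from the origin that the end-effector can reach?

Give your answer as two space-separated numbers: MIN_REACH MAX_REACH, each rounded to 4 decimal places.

Link lengths: [11.1, 7.7]
max_reach = 11.1 + 7.7 = 18.8
L_max = max([11.1, 7.7]) = 11.1
S (sum of others) = 18.8 - 11.1 = 7.7
min_reach = max(0, 11.1 - 7.7) = max(0, 3.4) = 3.4

Answer: 3.4000 18.8000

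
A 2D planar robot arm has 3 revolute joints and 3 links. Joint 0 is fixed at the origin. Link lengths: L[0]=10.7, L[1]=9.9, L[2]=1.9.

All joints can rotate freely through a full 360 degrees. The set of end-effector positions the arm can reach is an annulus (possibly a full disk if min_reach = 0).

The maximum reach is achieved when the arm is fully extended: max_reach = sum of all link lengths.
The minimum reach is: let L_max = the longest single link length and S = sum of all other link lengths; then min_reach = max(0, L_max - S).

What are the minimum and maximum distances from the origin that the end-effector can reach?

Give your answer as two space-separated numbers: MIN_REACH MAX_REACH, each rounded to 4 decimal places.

Answer: 0.0000 22.5000

Derivation:
Link lengths: [10.7, 9.9, 1.9]
max_reach = 10.7 + 9.9 + 1.9 = 22.5
L_max = max([10.7, 9.9, 1.9]) = 10.7
S (sum of others) = 22.5 - 10.7 = 11.8
min_reach = max(0, 10.7 - 11.8) = max(0, -1.1) = 0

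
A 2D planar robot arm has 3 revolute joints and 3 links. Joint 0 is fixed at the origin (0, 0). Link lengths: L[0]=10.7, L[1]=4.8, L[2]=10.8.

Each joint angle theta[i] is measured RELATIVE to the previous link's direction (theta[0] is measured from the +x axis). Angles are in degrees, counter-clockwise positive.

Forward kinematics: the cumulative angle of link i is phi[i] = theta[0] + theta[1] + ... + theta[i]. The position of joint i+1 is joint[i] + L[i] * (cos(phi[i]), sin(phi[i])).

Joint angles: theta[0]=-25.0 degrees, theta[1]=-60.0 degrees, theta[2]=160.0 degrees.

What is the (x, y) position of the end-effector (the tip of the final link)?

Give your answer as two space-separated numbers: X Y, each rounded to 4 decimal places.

joint[0] = (0.0000, 0.0000)  (base)
link 0: phi[0] = -25 = -25 deg
  cos(-25 deg) = 0.9063, sin(-25 deg) = -0.4226
  joint[1] = (0.0000, 0.0000) + 10.7 * (0.9063, -0.4226) = (0.0000 + 9.6975, 0.0000 + -4.5220) = (9.6975, -4.5220)
link 1: phi[1] = -25 + -60 = -85 deg
  cos(-85 deg) = 0.0872, sin(-85 deg) = -0.9962
  joint[2] = (9.6975, -4.5220) + 4.8 * (0.0872, -0.9962) = (9.6975 + 0.4183, -4.5220 + -4.7817) = (10.1158, -9.3037)
link 2: phi[2] = -25 + -60 + 160 = 75 deg
  cos(75 deg) = 0.2588, sin(75 deg) = 0.9659
  joint[3] = (10.1158, -9.3037) + 10.8 * (0.2588, 0.9659) = (10.1158 + 2.7952, -9.3037 + 10.4320) = (12.9111, 1.1282)
End effector: (12.9111, 1.1282)

Answer: 12.9111 1.1282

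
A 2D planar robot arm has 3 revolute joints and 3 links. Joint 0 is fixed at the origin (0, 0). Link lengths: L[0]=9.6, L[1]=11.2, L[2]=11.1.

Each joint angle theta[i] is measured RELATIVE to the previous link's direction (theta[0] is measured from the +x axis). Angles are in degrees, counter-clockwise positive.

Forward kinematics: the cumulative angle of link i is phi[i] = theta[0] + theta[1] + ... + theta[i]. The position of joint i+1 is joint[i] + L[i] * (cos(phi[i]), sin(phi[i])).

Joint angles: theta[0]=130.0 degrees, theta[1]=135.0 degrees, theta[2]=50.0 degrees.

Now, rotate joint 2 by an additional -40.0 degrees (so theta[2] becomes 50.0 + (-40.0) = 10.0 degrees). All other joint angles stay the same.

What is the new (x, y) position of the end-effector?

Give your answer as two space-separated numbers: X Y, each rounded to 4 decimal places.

Answer: -6.1795 -14.8611

Derivation:
joint[0] = (0.0000, 0.0000)  (base)
link 0: phi[0] = 130 = 130 deg
  cos(130 deg) = -0.6428, sin(130 deg) = 0.7660
  joint[1] = (0.0000, 0.0000) + 9.6 * (-0.6428, 0.7660) = (0.0000 + -6.1708, 0.0000 + 7.3540) = (-6.1708, 7.3540)
link 1: phi[1] = 130 + 135 = 265 deg
  cos(265 deg) = -0.0872, sin(265 deg) = -0.9962
  joint[2] = (-6.1708, 7.3540) + 11.2 * (-0.0872, -0.9962) = (-6.1708 + -0.9761, 7.3540 + -11.1574) = (-7.1469, -3.8034)
link 2: phi[2] = 130 + 135 + 10 = 275 deg
  cos(275 deg) = 0.0872, sin(275 deg) = -0.9962
  joint[3] = (-7.1469, -3.8034) + 11.1 * (0.0872, -0.9962) = (-7.1469 + 0.9674, -3.8034 + -11.0578) = (-6.1795, -14.8611)
End effector: (-6.1795, -14.8611)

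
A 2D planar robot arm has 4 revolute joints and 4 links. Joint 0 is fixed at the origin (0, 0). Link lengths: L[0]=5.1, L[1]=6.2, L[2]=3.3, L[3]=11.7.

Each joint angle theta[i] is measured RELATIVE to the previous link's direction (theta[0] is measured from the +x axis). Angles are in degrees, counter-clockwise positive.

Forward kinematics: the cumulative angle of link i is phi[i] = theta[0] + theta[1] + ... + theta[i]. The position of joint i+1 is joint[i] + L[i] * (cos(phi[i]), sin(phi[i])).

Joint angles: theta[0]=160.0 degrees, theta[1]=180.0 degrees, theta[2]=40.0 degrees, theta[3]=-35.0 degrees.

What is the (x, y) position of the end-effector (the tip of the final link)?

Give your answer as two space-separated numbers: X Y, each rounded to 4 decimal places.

Answer: 15.4360 -2.2757

Derivation:
joint[0] = (0.0000, 0.0000)  (base)
link 0: phi[0] = 160 = 160 deg
  cos(160 deg) = -0.9397, sin(160 deg) = 0.3420
  joint[1] = (0.0000, 0.0000) + 5.1 * (-0.9397, 0.3420) = (0.0000 + -4.7924, 0.0000 + 1.7443) = (-4.7924, 1.7443)
link 1: phi[1] = 160 + 180 = 340 deg
  cos(340 deg) = 0.9397, sin(340 deg) = -0.3420
  joint[2] = (-4.7924, 1.7443) + 6.2 * (0.9397, -0.3420) = (-4.7924 + 5.8261, 1.7443 + -2.1205) = (1.0337, -0.3762)
link 2: phi[2] = 160 + 180 + 40 = 380 deg
  cos(380 deg) = 0.9397, sin(380 deg) = 0.3420
  joint[3] = (1.0337, -0.3762) + 3.3 * (0.9397, 0.3420) = (1.0337 + 3.1010, -0.3762 + 1.1287) = (4.1346, 0.7524)
link 3: phi[3] = 160 + 180 + 40 + -35 = 345 deg
  cos(345 deg) = 0.9659, sin(345 deg) = -0.2588
  joint[4] = (4.1346, 0.7524) + 11.7 * (0.9659, -0.2588) = (4.1346 + 11.3013, 0.7524 + -3.0282) = (15.4360, -2.2757)
End effector: (15.4360, -2.2757)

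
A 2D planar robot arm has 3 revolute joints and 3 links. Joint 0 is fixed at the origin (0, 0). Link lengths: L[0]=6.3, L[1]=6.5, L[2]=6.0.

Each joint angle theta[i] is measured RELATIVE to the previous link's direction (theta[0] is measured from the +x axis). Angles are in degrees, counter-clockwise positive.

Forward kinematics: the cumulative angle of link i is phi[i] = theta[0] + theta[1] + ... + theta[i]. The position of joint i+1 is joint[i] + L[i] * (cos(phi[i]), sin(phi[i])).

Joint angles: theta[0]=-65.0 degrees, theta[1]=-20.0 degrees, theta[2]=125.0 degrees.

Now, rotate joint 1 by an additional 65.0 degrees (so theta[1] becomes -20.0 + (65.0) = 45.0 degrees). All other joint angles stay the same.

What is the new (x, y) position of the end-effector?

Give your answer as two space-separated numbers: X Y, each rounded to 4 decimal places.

Answer: 7.2176 -2.1373

Derivation:
joint[0] = (0.0000, 0.0000)  (base)
link 0: phi[0] = -65 = -65 deg
  cos(-65 deg) = 0.4226, sin(-65 deg) = -0.9063
  joint[1] = (0.0000, 0.0000) + 6.3 * (0.4226, -0.9063) = (0.0000 + 2.6625, 0.0000 + -5.7097) = (2.6625, -5.7097)
link 1: phi[1] = -65 + 45 = -20 deg
  cos(-20 deg) = 0.9397, sin(-20 deg) = -0.3420
  joint[2] = (2.6625, -5.7097) + 6.5 * (0.9397, -0.3420) = (2.6625 + 6.1080, -5.7097 + -2.2231) = (8.7705, -7.9329)
link 2: phi[2] = -65 + 45 + 125 = 105 deg
  cos(105 deg) = -0.2588, sin(105 deg) = 0.9659
  joint[3] = (8.7705, -7.9329) + 6 * (-0.2588, 0.9659) = (8.7705 + -1.5529, -7.9329 + 5.7956) = (7.2176, -2.1373)
End effector: (7.2176, -2.1373)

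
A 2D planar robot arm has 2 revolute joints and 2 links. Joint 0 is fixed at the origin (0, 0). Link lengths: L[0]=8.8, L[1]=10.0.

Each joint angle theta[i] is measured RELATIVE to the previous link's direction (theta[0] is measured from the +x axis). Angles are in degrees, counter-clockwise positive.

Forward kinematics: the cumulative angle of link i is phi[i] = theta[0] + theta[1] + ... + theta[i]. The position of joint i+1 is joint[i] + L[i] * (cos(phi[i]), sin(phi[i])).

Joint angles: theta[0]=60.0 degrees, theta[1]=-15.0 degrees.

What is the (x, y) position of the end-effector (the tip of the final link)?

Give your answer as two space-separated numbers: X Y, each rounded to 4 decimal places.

Answer: 11.4711 14.6921

Derivation:
joint[0] = (0.0000, 0.0000)  (base)
link 0: phi[0] = 60 = 60 deg
  cos(60 deg) = 0.5000, sin(60 deg) = 0.8660
  joint[1] = (0.0000, 0.0000) + 8.8 * (0.5000, 0.8660) = (0.0000 + 4.4000, 0.0000 + 7.6210) = (4.4000, 7.6210)
link 1: phi[1] = 60 + -15 = 45 deg
  cos(45 deg) = 0.7071, sin(45 deg) = 0.7071
  joint[2] = (4.4000, 7.6210) + 10 * (0.7071, 0.7071) = (4.4000 + 7.0711, 7.6210 + 7.0711) = (11.4711, 14.6921)
End effector: (11.4711, 14.6921)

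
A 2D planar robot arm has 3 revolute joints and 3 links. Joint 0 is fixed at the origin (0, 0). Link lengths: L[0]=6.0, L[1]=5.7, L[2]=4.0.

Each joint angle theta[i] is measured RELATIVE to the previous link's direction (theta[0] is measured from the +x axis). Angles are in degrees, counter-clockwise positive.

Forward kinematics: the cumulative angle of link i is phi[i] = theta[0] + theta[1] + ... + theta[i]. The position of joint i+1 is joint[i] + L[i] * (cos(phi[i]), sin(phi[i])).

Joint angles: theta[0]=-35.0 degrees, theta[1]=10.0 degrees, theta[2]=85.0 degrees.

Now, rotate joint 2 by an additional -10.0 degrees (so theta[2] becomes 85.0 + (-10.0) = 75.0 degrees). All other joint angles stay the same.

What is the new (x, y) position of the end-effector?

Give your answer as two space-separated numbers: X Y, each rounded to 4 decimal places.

Answer: 12.6520 -2.7862

Derivation:
joint[0] = (0.0000, 0.0000)  (base)
link 0: phi[0] = -35 = -35 deg
  cos(-35 deg) = 0.8192, sin(-35 deg) = -0.5736
  joint[1] = (0.0000, 0.0000) + 6 * (0.8192, -0.5736) = (0.0000 + 4.9149, 0.0000 + -3.4415) = (4.9149, -3.4415)
link 1: phi[1] = -35 + 10 = -25 deg
  cos(-25 deg) = 0.9063, sin(-25 deg) = -0.4226
  joint[2] = (4.9149, -3.4415) + 5.7 * (0.9063, -0.4226) = (4.9149 + 5.1660, -3.4415 + -2.4089) = (10.0809, -5.8504)
link 2: phi[2] = -35 + 10 + 75 = 50 deg
  cos(50 deg) = 0.6428, sin(50 deg) = 0.7660
  joint[3] = (10.0809, -5.8504) + 4 * (0.6428, 0.7660) = (10.0809 + 2.5712, -5.8504 + 3.0642) = (12.6520, -2.7862)
End effector: (12.6520, -2.7862)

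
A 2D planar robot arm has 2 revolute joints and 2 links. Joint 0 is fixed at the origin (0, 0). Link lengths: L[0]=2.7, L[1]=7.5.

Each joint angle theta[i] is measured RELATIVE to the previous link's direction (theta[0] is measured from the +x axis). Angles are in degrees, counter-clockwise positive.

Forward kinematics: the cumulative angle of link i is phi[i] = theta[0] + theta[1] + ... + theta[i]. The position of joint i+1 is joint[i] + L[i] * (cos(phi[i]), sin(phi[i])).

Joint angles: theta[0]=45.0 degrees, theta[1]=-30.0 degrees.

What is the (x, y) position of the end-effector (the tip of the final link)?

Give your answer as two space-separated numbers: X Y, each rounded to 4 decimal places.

Answer: 9.1536 3.8503

Derivation:
joint[0] = (0.0000, 0.0000)  (base)
link 0: phi[0] = 45 = 45 deg
  cos(45 deg) = 0.7071, sin(45 deg) = 0.7071
  joint[1] = (0.0000, 0.0000) + 2.7 * (0.7071, 0.7071) = (0.0000 + 1.9092, 0.0000 + 1.9092) = (1.9092, 1.9092)
link 1: phi[1] = 45 + -30 = 15 deg
  cos(15 deg) = 0.9659, sin(15 deg) = 0.2588
  joint[2] = (1.9092, 1.9092) + 7.5 * (0.9659, 0.2588) = (1.9092 + 7.2444, 1.9092 + 1.9411) = (9.1536, 3.8503)
End effector: (9.1536, 3.8503)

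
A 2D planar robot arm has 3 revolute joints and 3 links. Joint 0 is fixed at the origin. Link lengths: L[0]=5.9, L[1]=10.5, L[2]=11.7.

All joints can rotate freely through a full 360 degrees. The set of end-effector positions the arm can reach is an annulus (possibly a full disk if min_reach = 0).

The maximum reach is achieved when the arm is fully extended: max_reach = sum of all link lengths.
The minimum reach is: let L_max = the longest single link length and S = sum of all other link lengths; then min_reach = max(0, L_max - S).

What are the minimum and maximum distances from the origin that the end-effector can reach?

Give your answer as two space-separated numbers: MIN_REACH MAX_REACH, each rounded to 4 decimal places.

Answer: 0.0000 28.1000

Derivation:
Link lengths: [5.9, 10.5, 11.7]
max_reach = 5.9 + 10.5 + 11.7 = 28.1
L_max = max([5.9, 10.5, 11.7]) = 11.7
S (sum of others) = 28.1 - 11.7 = 16.4
min_reach = max(0, 11.7 - 16.4) = max(0, -4.7) = 0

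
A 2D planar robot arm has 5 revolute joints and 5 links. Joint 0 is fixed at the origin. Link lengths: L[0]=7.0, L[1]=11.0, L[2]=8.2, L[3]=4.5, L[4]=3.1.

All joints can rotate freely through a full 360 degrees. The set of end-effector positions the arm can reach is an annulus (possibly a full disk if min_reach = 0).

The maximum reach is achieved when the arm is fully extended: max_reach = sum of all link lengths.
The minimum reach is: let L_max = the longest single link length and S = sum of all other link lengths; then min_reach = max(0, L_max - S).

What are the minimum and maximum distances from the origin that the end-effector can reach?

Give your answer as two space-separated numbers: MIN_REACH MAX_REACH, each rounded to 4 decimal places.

Answer: 0.0000 33.8000

Derivation:
Link lengths: [7.0, 11.0, 8.2, 4.5, 3.1]
max_reach = 7 + 11 + 8.2 + 4.5 + 3.1 = 33.8
L_max = max([7.0, 11.0, 8.2, 4.5, 3.1]) = 11
S (sum of others) = 33.8 - 11 = 22.8
min_reach = max(0, 11 - 22.8) = max(0, -11.8) = 0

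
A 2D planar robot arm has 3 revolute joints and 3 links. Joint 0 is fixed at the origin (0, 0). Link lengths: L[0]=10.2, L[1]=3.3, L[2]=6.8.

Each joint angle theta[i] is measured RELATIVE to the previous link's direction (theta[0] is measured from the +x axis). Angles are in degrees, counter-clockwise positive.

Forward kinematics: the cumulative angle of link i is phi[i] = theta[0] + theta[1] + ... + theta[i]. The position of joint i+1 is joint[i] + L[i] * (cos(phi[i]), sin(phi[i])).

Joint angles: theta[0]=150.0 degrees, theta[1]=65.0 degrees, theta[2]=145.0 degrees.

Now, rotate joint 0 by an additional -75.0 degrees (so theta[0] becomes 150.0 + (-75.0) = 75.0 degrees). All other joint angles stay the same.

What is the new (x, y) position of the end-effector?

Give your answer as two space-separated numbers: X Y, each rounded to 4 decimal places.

Answer: 1.8720 5.4053

Derivation:
joint[0] = (0.0000, 0.0000)  (base)
link 0: phi[0] = 75 = 75 deg
  cos(75 deg) = 0.2588, sin(75 deg) = 0.9659
  joint[1] = (0.0000, 0.0000) + 10.2 * (0.2588, 0.9659) = (0.0000 + 2.6400, 0.0000 + 9.8524) = (2.6400, 9.8524)
link 1: phi[1] = 75 + 65 = 140 deg
  cos(140 deg) = -0.7660, sin(140 deg) = 0.6428
  joint[2] = (2.6400, 9.8524) + 3.3 * (-0.7660, 0.6428) = (2.6400 + -2.5279, 9.8524 + 2.1212) = (0.1120, 11.9736)
link 2: phi[2] = 75 + 65 + 145 = 285 deg
  cos(285 deg) = 0.2588, sin(285 deg) = -0.9659
  joint[3] = (0.1120, 11.9736) + 6.8 * (0.2588, -0.9659) = (0.1120 + 1.7600, 11.9736 + -6.5683) = (1.8720, 5.4053)
End effector: (1.8720, 5.4053)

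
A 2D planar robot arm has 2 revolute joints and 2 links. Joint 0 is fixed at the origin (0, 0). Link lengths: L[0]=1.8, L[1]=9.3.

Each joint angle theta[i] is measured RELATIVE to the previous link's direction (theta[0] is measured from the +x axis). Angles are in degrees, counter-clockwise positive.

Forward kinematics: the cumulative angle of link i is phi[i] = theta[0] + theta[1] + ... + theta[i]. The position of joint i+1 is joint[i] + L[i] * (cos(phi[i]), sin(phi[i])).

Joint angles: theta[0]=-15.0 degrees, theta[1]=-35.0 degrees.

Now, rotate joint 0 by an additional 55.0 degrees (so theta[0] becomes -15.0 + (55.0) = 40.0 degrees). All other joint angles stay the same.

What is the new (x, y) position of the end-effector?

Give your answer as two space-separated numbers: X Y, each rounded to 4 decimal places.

Answer: 10.6435 1.9676

Derivation:
joint[0] = (0.0000, 0.0000)  (base)
link 0: phi[0] = 40 = 40 deg
  cos(40 deg) = 0.7660, sin(40 deg) = 0.6428
  joint[1] = (0.0000, 0.0000) + 1.8 * (0.7660, 0.6428) = (0.0000 + 1.3789, 0.0000 + 1.1570) = (1.3789, 1.1570)
link 1: phi[1] = 40 + -35 = 5 deg
  cos(5 deg) = 0.9962, sin(5 deg) = 0.0872
  joint[2] = (1.3789, 1.1570) + 9.3 * (0.9962, 0.0872) = (1.3789 + 9.2646, 1.1570 + 0.8105) = (10.6435, 1.9676)
End effector: (10.6435, 1.9676)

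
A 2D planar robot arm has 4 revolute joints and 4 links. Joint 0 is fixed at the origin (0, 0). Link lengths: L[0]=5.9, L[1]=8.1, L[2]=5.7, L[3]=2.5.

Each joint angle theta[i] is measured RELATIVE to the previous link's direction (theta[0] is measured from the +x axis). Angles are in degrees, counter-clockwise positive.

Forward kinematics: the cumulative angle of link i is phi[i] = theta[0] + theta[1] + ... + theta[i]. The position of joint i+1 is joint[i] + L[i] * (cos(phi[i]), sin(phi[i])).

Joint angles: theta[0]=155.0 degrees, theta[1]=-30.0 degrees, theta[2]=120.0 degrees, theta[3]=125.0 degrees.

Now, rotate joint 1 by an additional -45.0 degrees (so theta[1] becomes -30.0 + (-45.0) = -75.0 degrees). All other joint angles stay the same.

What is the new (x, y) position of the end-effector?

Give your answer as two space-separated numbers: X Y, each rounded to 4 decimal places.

joint[0] = (0.0000, 0.0000)  (base)
link 0: phi[0] = 155 = 155 deg
  cos(155 deg) = -0.9063, sin(155 deg) = 0.4226
  joint[1] = (0.0000, 0.0000) + 5.9 * (-0.9063, 0.4226) = (0.0000 + -5.3472, 0.0000 + 2.4934) = (-5.3472, 2.4934)
link 1: phi[1] = 155 + -75 = 80 deg
  cos(80 deg) = 0.1736, sin(80 deg) = 0.9848
  joint[2] = (-5.3472, 2.4934) + 8.1 * (0.1736, 0.9848) = (-5.3472 + 1.4066, 2.4934 + 7.9769) = (-3.9407, 10.4704)
link 2: phi[2] = 155 + -75 + 120 = 200 deg
  cos(200 deg) = -0.9397, sin(200 deg) = -0.3420
  joint[3] = (-3.9407, 10.4704) + 5.7 * (-0.9397, -0.3420) = (-3.9407 + -5.3562, 10.4704 + -1.9495) = (-9.2969, 8.5209)
link 3: phi[3] = 155 + -75 + 120 + 125 = 325 deg
  cos(325 deg) = 0.8192, sin(325 deg) = -0.5736
  joint[4] = (-9.2969, 8.5209) + 2.5 * (0.8192, -0.5736) = (-9.2969 + 2.0479, 8.5209 + -1.4339) = (-7.2490, 7.0869)
End effector: (-7.2490, 7.0869)

Answer: -7.2490 7.0869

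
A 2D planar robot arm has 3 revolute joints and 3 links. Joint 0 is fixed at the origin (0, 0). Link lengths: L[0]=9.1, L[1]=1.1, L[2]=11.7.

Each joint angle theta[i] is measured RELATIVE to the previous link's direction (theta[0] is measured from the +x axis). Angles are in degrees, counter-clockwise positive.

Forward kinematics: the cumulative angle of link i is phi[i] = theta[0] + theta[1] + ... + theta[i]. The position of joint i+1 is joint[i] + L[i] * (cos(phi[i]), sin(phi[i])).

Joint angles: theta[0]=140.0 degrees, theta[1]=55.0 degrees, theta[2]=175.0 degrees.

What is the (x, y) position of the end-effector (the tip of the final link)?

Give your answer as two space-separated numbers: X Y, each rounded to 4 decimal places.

Answer: 3.4887 7.5963

Derivation:
joint[0] = (0.0000, 0.0000)  (base)
link 0: phi[0] = 140 = 140 deg
  cos(140 deg) = -0.7660, sin(140 deg) = 0.6428
  joint[1] = (0.0000, 0.0000) + 9.1 * (-0.7660, 0.6428) = (0.0000 + -6.9710, 0.0000 + 5.8494) = (-6.9710, 5.8494)
link 1: phi[1] = 140 + 55 = 195 deg
  cos(195 deg) = -0.9659, sin(195 deg) = -0.2588
  joint[2] = (-6.9710, 5.8494) + 1.1 * (-0.9659, -0.2588) = (-6.9710 + -1.0625, 5.8494 + -0.2847) = (-8.0335, 5.5647)
link 2: phi[2] = 140 + 55 + 175 = 370 deg
  cos(370 deg) = 0.9848, sin(370 deg) = 0.1736
  joint[3] = (-8.0335, 5.5647) + 11.7 * (0.9848, 0.1736) = (-8.0335 + 11.5223, 5.5647 + 2.0317) = (3.4887, 7.5963)
End effector: (3.4887, 7.5963)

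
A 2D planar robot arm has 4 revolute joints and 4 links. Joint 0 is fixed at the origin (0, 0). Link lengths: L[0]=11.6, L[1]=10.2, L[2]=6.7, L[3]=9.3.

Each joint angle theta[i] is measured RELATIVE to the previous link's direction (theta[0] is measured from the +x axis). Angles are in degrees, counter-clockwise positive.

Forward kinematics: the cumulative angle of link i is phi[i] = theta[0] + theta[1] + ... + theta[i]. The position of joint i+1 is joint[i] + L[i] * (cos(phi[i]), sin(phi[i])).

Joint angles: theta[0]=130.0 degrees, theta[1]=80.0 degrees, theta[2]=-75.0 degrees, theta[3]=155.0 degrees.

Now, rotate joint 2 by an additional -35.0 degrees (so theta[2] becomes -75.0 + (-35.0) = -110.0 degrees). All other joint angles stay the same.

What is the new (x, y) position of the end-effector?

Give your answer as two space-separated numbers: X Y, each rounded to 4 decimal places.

joint[0] = (0.0000, 0.0000)  (base)
link 0: phi[0] = 130 = 130 deg
  cos(130 deg) = -0.6428, sin(130 deg) = 0.7660
  joint[1] = (0.0000, 0.0000) + 11.6 * (-0.6428, 0.7660) = (0.0000 + -7.4563, 0.0000 + 8.8861) = (-7.4563, 8.8861)
link 1: phi[1] = 130 + 80 = 210 deg
  cos(210 deg) = -0.8660, sin(210 deg) = -0.5000
  joint[2] = (-7.4563, 8.8861) + 10.2 * (-0.8660, -0.5000) = (-7.4563 + -8.8335, 8.8861 + -5.1000) = (-16.2898, 3.7861)
link 2: phi[2] = 130 + 80 + -110 = 100 deg
  cos(100 deg) = -0.1736, sin(100 deg) = 0.9848
  joint[3] = (-16.2898, 3.7861) + 6.7 * (-0.1736, 0.9848) = (-16.2898 + -1.1634, 3.7861 + 6.5982) = (-17.4532, 10.3843)
link 3: phi[3] = 130 + 80 + -110 + 155 = 255 deg
  cos(255 deg) = -0.2588, sin(255 deg) = -0.9659
  joint[4] = (-17.4532, 10.3843) + 9.3 * (-0.2588, -0.9659) = (-17.4532 + -2.4070, 10.3843 + -8.9831) = (-19.8603, 1.4012)
End effector: (-19.8603, 1.4012)

Answer: -19.8603 1.4012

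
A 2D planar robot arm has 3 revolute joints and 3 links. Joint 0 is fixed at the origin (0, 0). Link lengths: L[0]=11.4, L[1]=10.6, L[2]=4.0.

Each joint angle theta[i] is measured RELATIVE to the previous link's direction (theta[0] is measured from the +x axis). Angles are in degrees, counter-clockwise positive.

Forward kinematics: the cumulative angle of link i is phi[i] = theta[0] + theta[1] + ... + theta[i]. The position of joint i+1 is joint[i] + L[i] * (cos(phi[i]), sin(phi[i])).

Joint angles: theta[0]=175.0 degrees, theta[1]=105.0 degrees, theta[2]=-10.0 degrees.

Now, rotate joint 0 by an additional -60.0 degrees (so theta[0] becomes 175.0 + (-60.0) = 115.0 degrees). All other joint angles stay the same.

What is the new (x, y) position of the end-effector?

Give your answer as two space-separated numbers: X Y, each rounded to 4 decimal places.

Answer: -16.4020 1.5184

Derivation:
joint[0] = (0.0000, 0.0000)  (base)
link 0: phi[0] = 115 = 115 deg
  cos(115 deg) = -0.4226, sin(115 deg) = 0.9063
  joint[1] = (0.0000, 0.0000) + 11.4 * (-0.4226, 0.9063) = (0.0000 + -4.8178, 0.0000 + 10.3319) = (-4.8178, 10.3319)
link 1: phi[1] = 115 + 105 = 220 deg
  cos(220 deg) = -0.7660, sin(220 deg) = -0.6428
  joint[2] = (-4.8178, 10.3319) + 10.6 * (-0.7660, -0.6428) = (-4.8178 + -8.1201, 10.3319 + -6.8135) = (-12.9379, 3.5184)
link 2: phi[2] = 115 + 105 + -10 = 210 deg
  cos(210 deg) = -0.8660, sin(210 deg) = -0.5000
  joint[3] = (-12.9379, 3.5184) + 4 * (-0.8660, -0.5000) = (-12.9379 + -3.4641, 3.5184 + -2.0000) = (-16.4020, 1.5184)
End effector: (-16.4020, 1.5184)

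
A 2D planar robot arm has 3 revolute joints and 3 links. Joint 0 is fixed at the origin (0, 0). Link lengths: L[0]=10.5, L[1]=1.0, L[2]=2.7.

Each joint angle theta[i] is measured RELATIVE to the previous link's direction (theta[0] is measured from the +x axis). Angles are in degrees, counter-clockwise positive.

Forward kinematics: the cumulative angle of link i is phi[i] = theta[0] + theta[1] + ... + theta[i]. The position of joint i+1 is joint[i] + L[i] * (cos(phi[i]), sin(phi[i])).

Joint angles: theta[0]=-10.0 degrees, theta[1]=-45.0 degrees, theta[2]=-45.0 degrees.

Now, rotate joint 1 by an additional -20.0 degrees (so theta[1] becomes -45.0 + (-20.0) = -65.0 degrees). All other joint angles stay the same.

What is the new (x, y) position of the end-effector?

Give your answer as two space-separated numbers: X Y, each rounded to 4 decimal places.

joint[0] = (0.0000, 0.0000)  (base)
link 0: phi[0] = -10 = -10 deg
  cos(-10 deg) = 0.9848, sin(-10 deg) = -0.1736
  joint[1] = (0.0000, 0.0000) + 10.5 * (0.9848, -0.1736) = (0.0000 + 10.3405, 0.0000 + -1.8233) = (10.3405, -1.8233)
link 1: phi[1] = -10 + -65 = -75 deg
  cos(-75 deg) = 0.2588, sin(-75 deg) = -0.9659
  joint[2] = (10.3405, -1.8233) + 1 * (0.2588, -0.9659) = (10.3405 + 0.2588, -1.8233 + -0.9659) = (10.5993, -2.7892)
link 2: phi[2] = -10 + -65 + -45 = -120 deg
  cos(-120 deg) = -0.5000, sin(-120 deg) = -0.8660
  joint[3] = (10.5993, -2.7892) + 2.7 * (-0.5000, -0.8660) = (10.5993 + -1.3500, -2.7892 + -2.3383) = (9.2493, -5.1275)
End effector: (9.2493, -5.1275)

Answer: 9.2493 -5.1275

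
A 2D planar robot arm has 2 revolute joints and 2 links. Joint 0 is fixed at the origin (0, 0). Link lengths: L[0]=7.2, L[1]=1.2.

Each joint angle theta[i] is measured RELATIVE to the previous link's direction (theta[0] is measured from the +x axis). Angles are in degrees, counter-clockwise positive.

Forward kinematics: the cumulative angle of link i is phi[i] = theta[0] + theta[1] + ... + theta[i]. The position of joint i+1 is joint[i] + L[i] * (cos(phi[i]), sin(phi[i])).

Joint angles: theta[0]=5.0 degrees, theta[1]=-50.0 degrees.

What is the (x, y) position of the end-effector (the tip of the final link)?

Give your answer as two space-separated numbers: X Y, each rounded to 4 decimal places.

Answer: 8.0211 -0.2210

Derivation:
joint[0] = (0.0000, 0.0000)  (base)
link 0: phi[0] = 5 = 5 deg
  cos(5 deg) = 0.9962, sin(5 deg) = 0.0872
  joint[1] = (0.0000, 0.0000) + 7.2 * (0.9962, 0.0872) = (0.0000 + 7.1726, 0.0000 + 0.6275) = (7.1726, 0.6275)
link 1: phi[1] = 5 + -50 = -45 deg
  cos(-45 deg) = 0.7071, sin(-45 deg) = -0.7071
  joint[2] = (7.1726, 0.6275) + 1.2 * (0.7071, -0.7071) = (7.1726 + 0.8485, 0.6275 + -0.8485) = (8.0211, -0.2210)
End effector: (8.0211, -0.2210)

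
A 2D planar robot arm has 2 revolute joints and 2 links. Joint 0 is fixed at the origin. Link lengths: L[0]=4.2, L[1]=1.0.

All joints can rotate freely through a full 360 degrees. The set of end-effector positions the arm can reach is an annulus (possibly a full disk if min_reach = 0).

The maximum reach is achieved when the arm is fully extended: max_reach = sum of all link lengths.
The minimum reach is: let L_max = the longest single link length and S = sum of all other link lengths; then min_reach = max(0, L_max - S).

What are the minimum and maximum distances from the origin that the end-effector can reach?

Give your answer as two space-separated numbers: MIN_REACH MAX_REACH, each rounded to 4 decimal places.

Answer: 3.2000 5.2000

Derivation:
Link lengths: [4.2, 1.0]
max_reach = 4.2 + 1 = 5.2
L_max = max([4.2, 1.0]) = 4.2
S (sum of others) = 5.2 - 4.2 = 1
min_reach = max(0, 4.2 - 1) = max(0, 3.2) = 3.2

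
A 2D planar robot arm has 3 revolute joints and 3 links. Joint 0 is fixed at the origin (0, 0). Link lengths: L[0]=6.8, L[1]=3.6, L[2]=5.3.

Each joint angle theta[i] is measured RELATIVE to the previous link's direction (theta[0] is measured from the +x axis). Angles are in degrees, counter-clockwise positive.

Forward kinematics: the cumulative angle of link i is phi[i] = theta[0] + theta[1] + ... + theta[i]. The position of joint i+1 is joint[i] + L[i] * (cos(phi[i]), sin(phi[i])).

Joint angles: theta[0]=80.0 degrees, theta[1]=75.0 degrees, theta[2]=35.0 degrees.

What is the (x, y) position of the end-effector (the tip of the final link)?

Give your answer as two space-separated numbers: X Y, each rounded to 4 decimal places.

joint[0] = (0.0000, 0.0000)  (base)
link 0: phi[0] = 80 = 80 deg
  cos(80 deg) = 0.1736, sin(80 deg) = 0.9848
  joint[1] = (0.0000, 0.0000) + 6.8 * (0.1736, 0.9848) = (0.0000 + 1.1808, 0.0000 + 6.6967) = (1.1808, 6.6967)
link 1: phi[1] = 80 + 75 = 155 deg
  cos(155 deg) = -0.9063, sin(155 deg) = 0.4226
  joint[2] = (1.1808, 6.6967) + 3.6 * (-0.9063, 0.4226) = (1.1808 + -3.2627, 6.6967 + 1.5214) = (-2.0819, 8.2181)
link 2: phi[2] = 80 + 75 + 35 = 190 deg
  cos(190 deg) = -0.9848, sin(190 deg) = -0.1736
  joint[3] = (-2.0819, 8.2181) + 5.3 * (-0.9848, -0.1736) = (-2.0819 + -5.2195, 8.2181 + -0.9203) = (-7.3014, 7.2978)
End effector: (-7.3014, 7.2978)

Answer: -7.3014 7.2978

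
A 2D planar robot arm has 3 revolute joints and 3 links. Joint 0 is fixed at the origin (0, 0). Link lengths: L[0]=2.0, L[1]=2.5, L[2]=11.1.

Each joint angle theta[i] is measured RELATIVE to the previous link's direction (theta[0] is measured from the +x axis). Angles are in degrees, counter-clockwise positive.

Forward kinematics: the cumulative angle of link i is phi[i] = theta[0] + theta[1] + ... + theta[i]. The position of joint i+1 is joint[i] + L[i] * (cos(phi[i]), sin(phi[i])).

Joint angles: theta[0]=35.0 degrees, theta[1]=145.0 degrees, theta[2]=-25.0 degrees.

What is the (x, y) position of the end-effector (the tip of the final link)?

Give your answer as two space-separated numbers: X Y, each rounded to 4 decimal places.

joint[0] = (0.0000, 0.0000)  (base)
link 0: phi[0] = 35 = 35 deg
  cos(35 deg) = 0.8192, sin(35 deg) = 0.5736
  joint[1] = (0.0000, 0.0000) + 2 * (0.8192, 0.5736) = (0.0000 + 1.6383, 0.0000 + 1.1472) = (1.6383, 1.1472)
link 1: phi[1] = 35 + 145 = 180 deg
  cos(180 deg) = -1.0000, sin(180 deg) = 0.0000
  joint[2] = (1.6383, 1.1472) + 2.5 * (-1.0000, 0.0000) = (1.6383 + -2.5000, 1.1472 + 0.0000) = (-0.8617, 1.1472)
link 2: phi[2] = 35 + 145 + -25 = 155 deg
  cos(155 deg) = -0.9063, sin(155 deg) = 0.4226
  joint[3] = (-0.8617, 1.1472) + 11.1 * (-0.9063, 0.4226) = (-0.8617 + -10.0600, 1.1472 + 4.6911) = (-10.9217, 5.8382)
End effector: (-10.9217, 5.8382)

Answer: -10.9217 5.8382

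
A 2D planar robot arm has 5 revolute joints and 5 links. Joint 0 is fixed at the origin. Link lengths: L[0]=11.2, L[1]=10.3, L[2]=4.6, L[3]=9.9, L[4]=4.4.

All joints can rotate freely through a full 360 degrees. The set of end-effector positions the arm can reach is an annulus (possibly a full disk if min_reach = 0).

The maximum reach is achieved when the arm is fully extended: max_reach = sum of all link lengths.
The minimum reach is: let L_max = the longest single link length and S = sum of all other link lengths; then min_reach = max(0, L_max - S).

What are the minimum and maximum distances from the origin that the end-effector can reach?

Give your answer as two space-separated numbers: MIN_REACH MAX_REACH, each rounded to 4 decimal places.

Link lengths: [11.2, 10.3, 4.6, 9.9, 4.4]
max_reach = 11.2 + 10.3 + 4.6 + 9.9 + 4.4 = 40.4
L_max = max([11.2, 10.3, 4.6, 9.9, 4.4]) = 11.2
S (sum of others) = 40.4 - 11.2 = 29.2
min_reach = max(0, 11.2 - 29.2) = max(0, -18) = 0

Answer: 0.0000 40.4000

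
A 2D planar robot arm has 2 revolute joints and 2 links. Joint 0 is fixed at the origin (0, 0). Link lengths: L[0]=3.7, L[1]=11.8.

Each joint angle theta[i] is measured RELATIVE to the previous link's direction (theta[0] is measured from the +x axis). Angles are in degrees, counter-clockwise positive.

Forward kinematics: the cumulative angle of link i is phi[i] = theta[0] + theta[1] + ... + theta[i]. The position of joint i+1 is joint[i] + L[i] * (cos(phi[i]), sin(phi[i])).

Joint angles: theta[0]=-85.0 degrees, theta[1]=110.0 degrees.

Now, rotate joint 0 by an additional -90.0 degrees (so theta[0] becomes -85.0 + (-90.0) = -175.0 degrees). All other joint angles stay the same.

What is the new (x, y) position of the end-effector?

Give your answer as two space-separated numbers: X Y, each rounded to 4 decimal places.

joint[0] = (0.0000, 0.0000)  (base)
link 0: phi[0] = -175 = -175 deg
  cos(-175 deg) = -0.9962, sin(-175 deg) = -0.0872
  joint[1] = (0.0000, 0.0000) + 3.7 * (-0.9962, -0.0872) = (0.0000 + -3.6859, 0.0000 + -0.3225) = (-3.6859, -0.3225)
link 1: phi[1] = -175 + 110 = -65 deg
  cos(-65 deg) = 0.4226, sin(-65 deg) = -0.9063
  joint[2] = (-3.6859, -0.3225) + 11.8 * (0.4226, -0.9063) = (-3.6859 + 4.9869, -0.3225 + -10.6944) = (1.3010, -11.0169)
End effector: (1.3010, -11.0169)

Answer: 1.3010 -11.0169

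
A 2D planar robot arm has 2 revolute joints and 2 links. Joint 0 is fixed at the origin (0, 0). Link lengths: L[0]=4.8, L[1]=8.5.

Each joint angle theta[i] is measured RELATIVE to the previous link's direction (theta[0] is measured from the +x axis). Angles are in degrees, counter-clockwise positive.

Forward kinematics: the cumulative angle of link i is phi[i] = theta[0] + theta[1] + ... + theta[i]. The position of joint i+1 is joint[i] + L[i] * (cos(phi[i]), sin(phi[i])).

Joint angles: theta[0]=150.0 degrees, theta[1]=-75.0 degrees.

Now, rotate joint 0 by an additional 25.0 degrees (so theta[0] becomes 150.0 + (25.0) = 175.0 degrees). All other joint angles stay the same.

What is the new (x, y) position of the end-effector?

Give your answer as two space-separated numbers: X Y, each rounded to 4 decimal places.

Answer: -6.2577 8.7892

Derivation:
joint[0] = (0.0000, 0.0000)  (base)
link 0: phi[0] = 175 = 175 deg
  cos(175 deg) = -0.9962, sin(175 deg) = 0.0872
  joint[1] = (0.0000, 0.0000) + 4.8 * (-0.9962, 0.0872) = (0.0000 + -4.7817, 0.0000 + 0.4183) = (-4.7817, 0.4183)
link 1: phi[1] = 175 + -75 = 100 deg
  cos(100 deg) = -0.1736, sin(100 deg) = 0.9848
  joint[2] = (-4.7817, 0.4183) + 8.5 * (-0.1736, 0.9848) = (-4.7817 + -1.4760, 0.4183 + 8.3709) = (-6.2577, 8.7892)
End effector: (-6.2577, 8.7892)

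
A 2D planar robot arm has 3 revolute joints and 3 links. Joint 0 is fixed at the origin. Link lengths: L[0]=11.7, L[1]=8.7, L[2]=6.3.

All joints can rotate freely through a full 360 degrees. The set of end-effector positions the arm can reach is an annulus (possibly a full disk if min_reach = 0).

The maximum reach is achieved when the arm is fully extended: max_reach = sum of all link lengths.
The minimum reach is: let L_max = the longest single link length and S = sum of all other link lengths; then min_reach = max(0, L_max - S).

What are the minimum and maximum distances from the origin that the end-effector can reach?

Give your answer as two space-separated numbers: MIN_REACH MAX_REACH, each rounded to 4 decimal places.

Link lengths: [11.7, 8.7, 6.3]
max_reach = 11.7 + 8.7 + 6.3 = 26.7
L_max = max([11.7, 8.7, 6.3]) = 11.7
S (sum of others) = 26.7 - 11.7 = 15
min_reach = max(0, 11.7 - 15) = max(0, -3.3) = 0

Answer: 0.0000 26.7000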